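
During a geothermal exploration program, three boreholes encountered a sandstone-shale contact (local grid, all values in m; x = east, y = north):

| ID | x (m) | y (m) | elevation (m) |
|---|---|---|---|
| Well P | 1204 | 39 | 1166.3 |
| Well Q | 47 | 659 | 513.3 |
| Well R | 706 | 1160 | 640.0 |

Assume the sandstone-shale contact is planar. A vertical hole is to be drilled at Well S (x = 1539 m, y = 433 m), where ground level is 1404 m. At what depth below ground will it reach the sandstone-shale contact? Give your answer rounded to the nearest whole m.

213 m

Two edge vectors: Well P→Well Q = (-1157, 620, -653), Well P→Well R = (-498, 1121, -526.3).
Normal n = (Well P→Well Q) × (Well P→Well R) = (405707, -283735.1, -988237).
So ∂z/∂x = −n_x/n_z = 0.41054 and ∂z/∂y = −n_y/n_z = −0.28711.
Intercept c from Well P: 1166.3 − 494.29 + 11.20 = 683.21.
At (1539, 433): z_contact = 631.8 − 124.3 + 683.21 = 1190.7 m.
Depth below ground = 1404 − 1190.7 = 213 m.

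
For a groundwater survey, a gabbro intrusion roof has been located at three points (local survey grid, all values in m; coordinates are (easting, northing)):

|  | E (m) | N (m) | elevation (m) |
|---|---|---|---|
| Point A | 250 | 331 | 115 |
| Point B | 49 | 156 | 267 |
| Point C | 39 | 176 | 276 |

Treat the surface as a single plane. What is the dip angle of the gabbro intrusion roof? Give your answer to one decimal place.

Two edge vectors: Point A→Point B = (-201, -175, 152), Point A→Point C = (-211, -155, 161).
Normal n = (Point A→Point B) × (Point A→Point C) = (-4615, 289, -5770).
So ∂z/∂E = −n_x/n_z = −0.79983 and ∂z/∂N = −n_y/n_z = 0.05009.
Gradient magnitude |∇z| = √(a² + b²) = √(0.63972 + 0.00251) = 0.80139.
True dip = arctan(0.80139) = 38.7°, dipping toward E (azimuth ≈ 094°).

38.7°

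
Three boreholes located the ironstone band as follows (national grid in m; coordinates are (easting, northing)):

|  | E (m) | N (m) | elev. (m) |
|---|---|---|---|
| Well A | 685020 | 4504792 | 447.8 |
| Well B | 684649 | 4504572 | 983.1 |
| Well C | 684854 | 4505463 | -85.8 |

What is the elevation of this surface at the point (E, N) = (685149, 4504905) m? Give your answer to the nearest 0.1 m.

225.0 m

Two edge vectors: Well A→Well B = (-371, -220, 535.3), Well A→Well C = (-166, 671, -533.6).
Normal n = (Well A→Well B) × (Well A→Well C) = (-241794.3, -286825.4, -285461).
So ∂z/∂E = −n_x/n_z = −0.847030943 and ∂z/∂N = −n_y/n_z = −1.004779637.
Intercept c from Well A: 447.8 + 580233.14 + 4526323.27 = 5107004.21.
At (685149, 4504905): z = −580342.4 − 4526436.8 + 5107004.21 = 225.0 m.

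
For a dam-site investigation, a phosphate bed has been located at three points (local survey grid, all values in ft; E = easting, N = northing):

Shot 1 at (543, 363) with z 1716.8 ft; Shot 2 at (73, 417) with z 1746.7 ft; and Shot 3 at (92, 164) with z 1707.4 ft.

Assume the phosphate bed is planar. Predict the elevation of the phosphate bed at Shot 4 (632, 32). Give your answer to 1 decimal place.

1662.4 ft

Let the plane be z = a·E + b·N + c.
Shot 2−Shot 1: −470a + 54b = 29.9;  Shot 3−Shot 1: −451a − 199b = −9.4.
Solving gives a = −0.04617, b = 0.15187.
Then c = 1716.8 − a·543 − b·363 = 1686.74.
At (632, 32): z = −29.2 + 4.9 + 1686.74 = 1662.4 ft.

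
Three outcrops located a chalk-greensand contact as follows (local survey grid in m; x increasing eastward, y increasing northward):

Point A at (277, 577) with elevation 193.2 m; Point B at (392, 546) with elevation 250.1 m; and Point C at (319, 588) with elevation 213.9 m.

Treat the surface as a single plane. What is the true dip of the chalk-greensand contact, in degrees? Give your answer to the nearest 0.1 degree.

26.3°

Two edge vectors: Point A→Point B = (115, -31, 56.9), Point A→Point C = (42, 11, 20.7).
Normal n = (Point A→Point B) × (Point A→Point C) = (-1267.6, 9.3, 2567).
So ∂z/∂x = −n_x/n_z = 0.49381 and ∂z/∂y = −n_y/n_z = −0.00362.
Gradient magnitude |∇z| = √(a² + b²) = √(0.24384 + 0.00001) = 0.49382.
True dip = arctan(0.49382) = 26.3°, dipping toward W (azimuth ≈ 270°).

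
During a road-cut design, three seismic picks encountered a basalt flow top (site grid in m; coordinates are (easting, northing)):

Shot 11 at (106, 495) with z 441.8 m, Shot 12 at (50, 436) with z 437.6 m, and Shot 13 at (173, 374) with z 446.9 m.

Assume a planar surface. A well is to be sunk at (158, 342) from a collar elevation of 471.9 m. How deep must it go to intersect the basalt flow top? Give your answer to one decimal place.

26.1 m

Let the plane be z = a·E + b·N + c.
Shot 12−Shot 11: −56a − 59b = −4.2;  Shot 13−Shot 11: 67a − 121b = 5.1.
Solving gives a = 0.07541, b = −0.00039.
Then c = 441.8 − a·106 − b·495 = 434.00.
At (158, 342): z_contact = 11.92 − 0.13 + 434.00 = 445.78 m.
Depth below ground = 471.9 − 445.78 = 26.1 m.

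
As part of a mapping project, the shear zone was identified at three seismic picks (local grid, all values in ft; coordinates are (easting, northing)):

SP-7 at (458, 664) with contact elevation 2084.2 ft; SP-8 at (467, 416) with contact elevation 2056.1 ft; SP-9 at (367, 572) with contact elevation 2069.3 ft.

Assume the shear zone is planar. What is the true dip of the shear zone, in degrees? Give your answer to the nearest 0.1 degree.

7.1°

Two edge vectors: SP-7→SP-8 = (9, -248, -28.1), SP-7→SP-9 = (-91, -92, -14.9).
Normal n = (SP-7→SP-8) × (SP-7→SP-9) = (1110, 2691.2, -23396).
So ∂z/∂E = −n_x/n_z = 0.04744 and ∂z/∂N = −n_y/n_z = 0.11503.
Gradient magnitude |∇z| = √(a² + b²) = √(0.00225 + 0.01323) = 0.12443.
True dip = arctan(0.12443) = 7.1°, dipping toward SSW (azimuth ≈ 202°).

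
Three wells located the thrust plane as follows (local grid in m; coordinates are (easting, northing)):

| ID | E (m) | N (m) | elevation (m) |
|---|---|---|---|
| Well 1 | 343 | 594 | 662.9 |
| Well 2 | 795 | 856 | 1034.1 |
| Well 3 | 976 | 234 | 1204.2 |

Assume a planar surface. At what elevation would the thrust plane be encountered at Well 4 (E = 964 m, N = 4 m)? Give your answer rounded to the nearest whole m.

Two edge vectors: Well 1→Well 2 = (452, 262, 371.2), Well 1→Well 3 = (633, -360, 541.3).
Normal n = (Well 1→Well 2) × (Well 1→Well 3) = (275452.6, -9698, -328566).
So ∂z/∂E = −n_x/n_z = 0.83835 and ∂z/∂N = −n_y/n_z = −0.02952.
Intercept c from Well 1: 662.9 − 287.55 + 17.53 = 392.88.
At (964, 4): z = 808.2 − 0.1 + 392.88 = 1200.9 m.

1201 m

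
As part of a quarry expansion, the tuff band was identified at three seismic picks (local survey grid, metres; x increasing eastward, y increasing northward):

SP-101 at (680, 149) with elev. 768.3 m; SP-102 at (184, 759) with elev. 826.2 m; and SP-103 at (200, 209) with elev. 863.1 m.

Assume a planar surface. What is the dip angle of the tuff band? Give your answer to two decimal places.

12.36°

Two edge vectors: SP-101→SP-102 = (-496, 610, 57.9), SP-101→SP-103 = (-480, 60, 94.8).
Normal n = (SP-101→SP-102) × (SP-101→SP-103) = (54354, 19228.8, 263040).
So ∂z/∂x = −n_x/n_z = −0.20664 and ∂z/∂y = −n_y/n_z = −0.07310.
Gradient magnitude |∇z| = √(a² + b²) = √(0.04270 + 0.00534) = 0.21919.
True dip = arctan(0.21919) = 12.36°, dipping toward ENE (azimuth ≈ 071°).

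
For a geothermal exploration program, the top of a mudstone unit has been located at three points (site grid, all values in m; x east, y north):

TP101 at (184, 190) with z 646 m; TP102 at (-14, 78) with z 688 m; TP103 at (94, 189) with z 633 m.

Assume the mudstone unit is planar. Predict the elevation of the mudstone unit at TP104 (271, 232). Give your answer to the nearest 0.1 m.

632.2 m

Two edge vectors: TP101→TP102 = (-198, -112, 42), TP101→TP103 = (-90, -1, -13).
Normal n = (TP101→TP102) × (TP101→TP103) = (1498, -6354, -9882).
So ∂z/∂x = −n_x/n_z = 0.15159 and ∂z/∂y = −n_y/n_z = −0.64299.
Intercept c from TP101: 646 − 27.89 + 122.17 = 740.28.
At (271, 232): z = 41.1 − 149.2 + 740.28 = 632.2 m.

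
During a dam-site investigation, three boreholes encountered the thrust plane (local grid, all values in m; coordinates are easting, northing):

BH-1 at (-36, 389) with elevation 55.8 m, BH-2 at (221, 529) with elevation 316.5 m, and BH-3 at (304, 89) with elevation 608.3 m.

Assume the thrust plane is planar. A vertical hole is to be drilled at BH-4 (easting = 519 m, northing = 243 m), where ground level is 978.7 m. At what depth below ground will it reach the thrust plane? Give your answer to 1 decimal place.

168.1 m

Let the plane be z = a·easting + b·northing + c.
BH-2−BH-1: 257a + 140b = 260.7;  BH-3−BH-1: 340a − 300b = 552.5.
Solving gives a = 1.24747, b = −0.42786.
Then c = 55.8 − a·-36 − b·389 = 267.15.
At (519, 243): z_contact = 647.44 − 103.97 + 267.15 = 810.62 m.
Depth below ground = 978.7 − 810.62 = 168.1 m.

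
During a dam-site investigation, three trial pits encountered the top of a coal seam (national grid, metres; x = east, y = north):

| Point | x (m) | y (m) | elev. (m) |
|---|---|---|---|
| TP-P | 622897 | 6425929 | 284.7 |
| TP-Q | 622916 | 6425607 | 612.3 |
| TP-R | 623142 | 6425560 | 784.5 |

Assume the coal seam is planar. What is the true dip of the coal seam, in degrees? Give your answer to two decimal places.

Two edge vectors: TP-P→TP-Q = (19, -322, 327.6), TP-P→TP-R = (245, -369, 499.8).
Normal n = (TP-P→TP-Q) × (TP-P→TP-R) = (-40051.2, 70765.8, 71879).
So ∂z/∂x = −n_x/n_z = 0.55720 and ∂z/∂y = −n_y/n_z = −0.98451.
Gradient magnitude |∇z| = √(a² + b²) = √(0.31048 + 0.96927) = 1.13126.
True dip = arctan(1.13126) = 48.52°, dipping toward NNW (azimuth ≈ 330°).

48.52°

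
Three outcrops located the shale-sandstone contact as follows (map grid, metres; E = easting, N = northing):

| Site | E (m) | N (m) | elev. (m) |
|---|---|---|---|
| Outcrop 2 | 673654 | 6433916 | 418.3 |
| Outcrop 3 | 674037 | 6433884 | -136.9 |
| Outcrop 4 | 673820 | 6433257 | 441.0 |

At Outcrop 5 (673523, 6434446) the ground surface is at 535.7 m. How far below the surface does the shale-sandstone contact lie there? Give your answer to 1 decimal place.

139.4 m

Let the plane be z = a·E + b·N + c.
Outcrop 3−Outcrop 2: 383a − 32b = −555.2;  Outcrop 4−Outcrop 2: 166a − 659b = 22.7.
Solving gives a = −1.483712892, b = −0.408188680.
Then c = 418.3 − a·673654 − b·6433916 = 3626179.10.
At (673523, 6434446): z_contact = −999314.76 − 2626468.02 + 3626179.10 = 396.33 m.
Depth below ground = 535.7 − 396.33 = 139.4 m.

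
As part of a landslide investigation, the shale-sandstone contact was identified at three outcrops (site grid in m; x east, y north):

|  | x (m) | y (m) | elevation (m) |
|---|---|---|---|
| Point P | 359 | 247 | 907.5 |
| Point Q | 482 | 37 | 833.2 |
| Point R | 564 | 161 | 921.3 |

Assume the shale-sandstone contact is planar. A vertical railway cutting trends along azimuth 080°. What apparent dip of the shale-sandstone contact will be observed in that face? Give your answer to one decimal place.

Let the plane be z = a·x + b·y + c.
Point Q−Point P: 123a − 210b = −74.3;  Point R−Point P: 205a − 86b = 13.8.
Solving gives a = 0.28602, b = 0.52134.
Unit vector along 080° is (sin 80°, cos 80°) = (0.9848, 0.1736).
Slope in that direction = a·(0.9848) + b·(0.1736) = 0.37221.
Apparent dip = arctan|0.37221| = 20.4° (true dip is 30.7°, so apparent ≤ true as expected).

20.4°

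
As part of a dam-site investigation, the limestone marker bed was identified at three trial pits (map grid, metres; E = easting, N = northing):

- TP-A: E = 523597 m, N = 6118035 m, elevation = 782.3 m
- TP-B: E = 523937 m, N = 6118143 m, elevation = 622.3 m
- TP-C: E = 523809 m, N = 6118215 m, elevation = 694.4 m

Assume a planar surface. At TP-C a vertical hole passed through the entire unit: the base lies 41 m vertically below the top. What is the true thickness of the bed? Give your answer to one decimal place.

Two edge vectors: TP-A→TP-B = (340, 108, -160), TP-A→TP-C = (212, 180, -87.9).
Normal n = (TP-A→TP-B) × (TP-A→TP-C) = (19306.8, -4034, 38304).
So ∂z/∂E = −n_x/n_z = −0.50404 and ∂z/∂N = −n_y/n_z = 0.10532.
|∇z| = √(a²+b²) = 0.51493, so dip δ = arctan(0.51493) = 27.25°.
True thickness = vertical thickness × cos δ = 41 × cos 27.25° = 36.5 m.

36.5 m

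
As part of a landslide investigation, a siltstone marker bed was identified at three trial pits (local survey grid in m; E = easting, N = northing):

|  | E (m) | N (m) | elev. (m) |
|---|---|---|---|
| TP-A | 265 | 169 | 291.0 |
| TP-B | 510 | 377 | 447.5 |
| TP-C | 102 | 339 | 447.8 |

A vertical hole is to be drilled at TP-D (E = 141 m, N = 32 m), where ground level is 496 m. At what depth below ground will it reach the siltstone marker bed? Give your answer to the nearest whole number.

Two edge vectors: TP-A→TP-B = (245, 208, 156.5), TP-A→TP-C = (-163, 170, 156.8).
Normal n = (TP-A→TP-B) × (TP-A→TP-C) = (6009.4, -63925.5, 75554).
So ∂z/∂E = −n_x/n_z = −0.07954 and ∂z/∂N = −n_y/n_z = 0.84609.
Intercept c from TP-A: 291 + 21.08 − 142.99 = 169.09.
At (141, 32): z_contact = −11.2 + 27.1 + 169.09 = 184.9 m.
Depth below ground = 496 − 184.9 = 311 m.

311 m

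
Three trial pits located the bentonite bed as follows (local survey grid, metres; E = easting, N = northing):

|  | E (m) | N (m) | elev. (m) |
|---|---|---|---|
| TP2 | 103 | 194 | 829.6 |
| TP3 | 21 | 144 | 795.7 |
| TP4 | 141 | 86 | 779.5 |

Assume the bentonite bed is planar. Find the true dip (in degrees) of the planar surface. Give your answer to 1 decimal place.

27.2°

Let the plane be z = a·E + b·N + c.
TP3−TP2: −82a − 50b = −33.9;  TP4−TP2: 38a − 108b = −50.1.
Solving gives a = 0.10749, b = 0.50171.
Gradient magnitude |∇z| = √(a² + b²) = √(0.01155 + 0.25171) = 0.51310.
True dip = arctan(0.51310) = 27.2°, dipping toward SSW (azimuth ≈ 192°).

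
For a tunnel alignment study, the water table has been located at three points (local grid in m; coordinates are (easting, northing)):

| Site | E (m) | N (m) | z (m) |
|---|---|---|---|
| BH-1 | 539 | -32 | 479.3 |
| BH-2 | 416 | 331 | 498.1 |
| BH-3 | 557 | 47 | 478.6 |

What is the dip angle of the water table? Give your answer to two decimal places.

Let the plane be z = a·E + b·N + c.
BH-2−BH-1: −123a + 363b = 18.8;  BH-3−BH-1: 18a + 79b = −0.7.
Solving gives a = −0.10703, b = 0.01553.
Gradient magnitude |∇z| = √(a² + b²) = √(0.01145 + 0.00024) = 0.10815.
True dip = arctan(0.10815) = 6.17°, dipping toward E (azimuth ≈ 098°).

6.17°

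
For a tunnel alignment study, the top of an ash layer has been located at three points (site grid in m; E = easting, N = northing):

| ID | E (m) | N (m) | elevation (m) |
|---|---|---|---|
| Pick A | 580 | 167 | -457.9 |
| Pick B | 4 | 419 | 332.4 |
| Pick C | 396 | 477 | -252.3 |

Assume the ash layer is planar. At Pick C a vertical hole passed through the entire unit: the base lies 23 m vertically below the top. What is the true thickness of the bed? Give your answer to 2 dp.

12.90 m

Let the plane be z = a·E + b·N + c.
Pick B−Pick A: −576a + 252b = 790.3;  Pick C−Pick A: −184a + 310b = 205.6.
Solving gives a = −1.46137, b = −0.20417.
|∇z| = √(a²+b²) = 1.47557, so dip δ = arctan(1.47557) = 55.87°.
True thickness = vertical thickness × cos δ = 23 × cos 55.87° = 12.90 m.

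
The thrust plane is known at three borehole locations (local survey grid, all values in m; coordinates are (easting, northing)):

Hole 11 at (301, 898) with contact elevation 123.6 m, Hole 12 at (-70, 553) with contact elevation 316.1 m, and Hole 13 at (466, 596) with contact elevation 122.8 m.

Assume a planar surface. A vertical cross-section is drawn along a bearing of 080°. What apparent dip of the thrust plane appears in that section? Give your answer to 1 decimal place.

Let the plane be z = a·E + b·N + c.
Hole 12−Hole 11: −371a − 345b = 192.5;  Hole 13−Hole 11: 165a − 302b = −0.8.
Solving gives a = −0.34569, b = −0.18622.
Unit vector along 080° is (sin 80°, cos 80°) = (0.9848, 0.1736).
Slope in that direction = a·(0.9848) + b·(0.1736) = −0.37278.
Apparent dip = arctan|0.37278| = 20.4° (true dip is 21.4°, so apparent ≤ true as expected).

20.4°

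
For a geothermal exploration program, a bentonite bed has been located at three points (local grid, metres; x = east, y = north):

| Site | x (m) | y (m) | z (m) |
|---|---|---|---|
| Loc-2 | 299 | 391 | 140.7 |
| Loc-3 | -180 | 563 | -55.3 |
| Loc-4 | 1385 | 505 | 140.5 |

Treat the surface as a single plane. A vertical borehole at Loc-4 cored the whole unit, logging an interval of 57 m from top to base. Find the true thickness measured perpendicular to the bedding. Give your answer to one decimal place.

42.6 m

Let the plane be z = a·x + b·y + c.
Loc-3−Loc-2: −479a + 172b = −196;  Loc-4−Loc-2: 1086a + 114b = −0.2.
Solving gives a = 0.09242, b = −0.88216.
|∇z| = √(a²+b²) = 0.88699, so dip δ = arctan(0.88699) = 41.57°.
True thickness = vertical thickness × cos δ = 57 × cos 41.57° = 42.6 m.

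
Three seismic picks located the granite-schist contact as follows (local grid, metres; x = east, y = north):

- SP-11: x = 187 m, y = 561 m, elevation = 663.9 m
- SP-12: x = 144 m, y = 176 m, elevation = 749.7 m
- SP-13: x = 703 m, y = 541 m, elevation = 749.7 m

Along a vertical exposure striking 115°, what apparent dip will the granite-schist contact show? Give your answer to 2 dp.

13.70°

Two edge vectors: SP-11→SP-12 = (-43, -385, 85.8), SP-11→SP-13 = (516, -20, 85.8).
Normal n = (SP-11→SP-12) × (SP-11→SP-13) = (-31317, 47962.2, 199520).
So ∂z/∂x = −n_x/n_z = 0.15696 and ∂z/∂y = −n_y/n_z = −0.24039.
Unit vector along 115° is (sin 115°, cos 115°) = (0.9063, -0.4226).
Slope in that direction = a·(0.9063) + b·(-0.4226) = 0.24385.
Apparent dip = arctan|0.24385| = 13.70° (true dip is 16.0°, so apparent ≤ true as expected).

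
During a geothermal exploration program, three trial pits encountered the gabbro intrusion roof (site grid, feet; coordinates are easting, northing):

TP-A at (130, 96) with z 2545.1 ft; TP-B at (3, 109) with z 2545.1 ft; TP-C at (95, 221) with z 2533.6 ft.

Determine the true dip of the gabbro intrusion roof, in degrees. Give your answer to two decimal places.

5.44°

Let the plane be z = a·easting + b·northing + c.
TP-B−TP-A: −127a + 13b = 0;  TP-C−TP-A: −35a + 125b = −11.5.
Solving gives a = −0.00970, b = −0.09471.
Gradient magnitude |∇z| = √(a² + b²) = √(0.00009 + 0.00897) = 0.09521.
True dip = arctan(0.09521) = 5.44°, dipping toward N (azimuth ≈ 006°).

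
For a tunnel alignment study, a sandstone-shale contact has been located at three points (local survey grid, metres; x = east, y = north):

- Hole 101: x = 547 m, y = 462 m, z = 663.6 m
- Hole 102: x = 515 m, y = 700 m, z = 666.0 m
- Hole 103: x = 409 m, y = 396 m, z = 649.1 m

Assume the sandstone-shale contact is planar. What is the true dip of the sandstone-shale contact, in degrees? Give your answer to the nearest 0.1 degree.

5.5°

Two edge vectors: Hole 101→Hole 102 = (-32, 238, 2.4), Hole 101→Hole 103 = (-138, -66, -14.5).
Normal n = (Hole 101→Hole 102) × (Hole 101→Hole 103) = (-3292.6, -795.2, 34956).
So ∂z/∂x = −n_x/n_z = 0.09419 and ∂z/∂y = −n_y/n_z = 0.02275.
Gradient magnitude |∇z| = √(a² + b²) = √(0.00887 + 0.00052) = 0.09690.
True dip = arctan(0.09690) = 5.5°, dipping toward WSW (azimuth ≈ 256°).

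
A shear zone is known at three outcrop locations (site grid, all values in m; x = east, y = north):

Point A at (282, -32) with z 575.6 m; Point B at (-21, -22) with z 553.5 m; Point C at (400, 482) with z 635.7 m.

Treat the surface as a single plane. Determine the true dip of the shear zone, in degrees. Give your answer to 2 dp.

Two edge vectors: Point A→Point B = (-303, 10, -22.1), Point A→Point C = (118, 514, 60.1).
Normal n = (Point A→Point B) × (Point A→Point C) = (11960.4, 15602.5, -156922).
So ∂z/∂x = −n_x/n_z = 0.07622 and ∂z/∂y = −n_y/n_z = 0.09943.
Gradient magnitude |∇z| = √(a² + b²) = √(0.00581 + 0.00989) = 0.12528.
True dip = arctan(0.12528) = 7.14°, dipping toward SW (azimuth ≈ 217°).

7.14°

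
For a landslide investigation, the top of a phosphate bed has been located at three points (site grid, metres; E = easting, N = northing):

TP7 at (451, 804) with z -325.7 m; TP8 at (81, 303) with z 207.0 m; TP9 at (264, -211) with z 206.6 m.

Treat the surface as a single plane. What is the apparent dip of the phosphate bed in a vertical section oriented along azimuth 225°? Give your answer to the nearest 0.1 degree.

Let the plane be z = a·E + b·N + c.
TP8−TP7: −370a − 501b = 532.7;  TP9−TP7: −187a − 1015b = 532.3.
Solving gives a = −0.97213, b = −0.34533.
Unit vector along 225° is (sin 225°, cos 225°) = (-0.7071, -0.7071).
Slope in that direction = a·(-0.7071) + b·(-0.7071) = 0.93159.
Apparent dip = arctan|0.93159| = 43.0° (true dip is 45.9°, so apparent ≤ true as expected).

43.0°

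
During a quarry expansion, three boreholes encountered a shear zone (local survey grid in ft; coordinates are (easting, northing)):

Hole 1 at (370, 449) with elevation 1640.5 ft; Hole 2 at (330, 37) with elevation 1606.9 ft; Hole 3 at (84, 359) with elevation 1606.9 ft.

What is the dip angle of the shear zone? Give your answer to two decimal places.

6.80°

Two edge vectors: Hole 1→Hole 2 = (-40, -412, -33.6), Hole 1→Hole 3 = (-286, -90, -33.6).
Normal n = (Hole 1→Hole 2) × (Hole 1→Hole 3) = (10819.2, 8265.6, -114232).
So ∂z/∂E = −n_x/n_z = 0.09471 and ∂z/∂N = −n_y/n_z = 0.07236.
Gradient magnitude |∇z| = √(a² + b²) = √(0.00897 + 0.00524) = 0.11919.
True dip = arctan(0.11919) = 6.80°, dipping toward SW (azimuth ≈ 233°).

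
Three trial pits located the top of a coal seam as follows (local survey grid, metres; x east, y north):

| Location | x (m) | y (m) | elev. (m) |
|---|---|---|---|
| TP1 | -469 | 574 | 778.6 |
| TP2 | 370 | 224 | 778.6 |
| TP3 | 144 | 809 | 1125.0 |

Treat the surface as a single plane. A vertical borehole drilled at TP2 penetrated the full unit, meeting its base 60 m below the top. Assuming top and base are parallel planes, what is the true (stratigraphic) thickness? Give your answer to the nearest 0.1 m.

47.7 m

Two edge vectors: TP1→TP2 = (839, -350, 0), TP1→TP3 = (613, 235, 346.4).
Normal n = (TP1→TP2) × (TP1→TP3) = (-121240, -290629.6, 411715).
So ∂z/∂x = −n_x/n_z = 0.29448 and ∂z/∂y = −n_y/n_z = 0.70590.
|∇z| = √(a²+b²) = 0.76486, so dip δ = arctan(0.76486) = 37.41°.
True thickness = vertical thickness × cos δ = 60 × cos 37.41° = 47.7 m.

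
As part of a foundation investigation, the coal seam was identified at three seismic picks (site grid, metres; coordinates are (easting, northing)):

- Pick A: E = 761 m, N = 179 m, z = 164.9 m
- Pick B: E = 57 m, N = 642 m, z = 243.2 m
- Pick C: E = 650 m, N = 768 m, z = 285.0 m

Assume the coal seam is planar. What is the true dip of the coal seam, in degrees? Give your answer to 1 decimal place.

Two edge vectors: Pick A→Pick B = (-704, 463, 78.3), Pick A→Pick C = (-111, 589, 120.1).
Normal n = (Pick A→Pick B) × (Pick A→Pick C) = (9487.6, 75859.1, -363263).
So ∂z/∂E = −n_x/n_z = 0.02612 and ∂z/∂N = −n_y/n_z = 0.20883.
Gradient magnitude |∇z| = √(a² + b²) = √(0.00068 + 0.04361) = 0.21045.
True dip = arctan(0.21045) = 11.9°, dipping toward S (azimuth ≈ 187°).

11.9°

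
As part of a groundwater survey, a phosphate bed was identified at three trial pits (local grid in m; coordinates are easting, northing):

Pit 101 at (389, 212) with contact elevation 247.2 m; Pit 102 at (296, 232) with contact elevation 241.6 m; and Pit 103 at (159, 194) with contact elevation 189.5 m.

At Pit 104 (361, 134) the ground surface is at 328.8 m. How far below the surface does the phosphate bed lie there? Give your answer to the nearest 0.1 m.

137.9 m

Two edge vectors: Pit 101→Pit 102 = (-93, 20, -5.6), Pit 101→Pit 103 = (-230, -18, -57.7).
Normal n = (Pit 101→Pit 102) × (Pit 101→Pit 103) = (-1254.8, -4078.1, 6274).
So ∂z/∂easting = −n_x/n_z = 0.20000 and ∂z/∂northing = −n_y/n_z = 0.65000.
Intercept c from Pit 101: 247.2 − 77.80 − 137.80 = 31.60.
At (361, 134): z_contact = 72.20 + 87.10 + 31.60 = 190.90 m.
Depth below ground = 328.8 − 190.90 = 137.9 m.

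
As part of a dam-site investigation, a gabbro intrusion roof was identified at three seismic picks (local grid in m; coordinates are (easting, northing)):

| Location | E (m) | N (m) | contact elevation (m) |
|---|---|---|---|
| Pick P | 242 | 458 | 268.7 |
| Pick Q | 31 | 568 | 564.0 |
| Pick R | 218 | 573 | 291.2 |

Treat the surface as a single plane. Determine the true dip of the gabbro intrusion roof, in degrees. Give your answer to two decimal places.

Two edge vectors: Pick P→Pick Q = (-211, 110, 295.3), Pick P→Pick R = (-24, 115, 22.5).
Normal n = (Pick P→Pick Q) × (Pick P→Pick R) = (-31484.5, -2339.7, -21625).
So ∂z/∂E = −n_x/n_z = −1.45593 and ∂z/∂N = −n_y/n_z = −0.10819.
Gradient magnitude |∇z| = √(a² + b²) = √(2.11973 + 0.01171) = 1.45995.
True dip = arctan(1.45995) = 55.59°, dipping toward E (azimuth ≈ 086°).

55.59°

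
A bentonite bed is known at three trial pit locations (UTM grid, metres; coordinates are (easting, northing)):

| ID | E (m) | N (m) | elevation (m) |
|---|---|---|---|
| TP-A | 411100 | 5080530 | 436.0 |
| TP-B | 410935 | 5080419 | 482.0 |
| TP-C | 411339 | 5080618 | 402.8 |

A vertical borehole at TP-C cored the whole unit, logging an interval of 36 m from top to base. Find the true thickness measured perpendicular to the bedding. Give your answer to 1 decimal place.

32.7 m

Let the plane be z = a·E + b·N + c.
TP-B−TP-A: −165a − 111b = 46;  TP-C−TP-A: 239a + 88b = −33.2.
Solving gives a = 0.03021, b = −0.45932.
|∇z| = √(a²+b²) = 0.46031, so dip δ = arctan(0.46031) = 24.72°.
True thickness = vertical thickness × cos δ = 36 × cos 24.72° = 32.7 m.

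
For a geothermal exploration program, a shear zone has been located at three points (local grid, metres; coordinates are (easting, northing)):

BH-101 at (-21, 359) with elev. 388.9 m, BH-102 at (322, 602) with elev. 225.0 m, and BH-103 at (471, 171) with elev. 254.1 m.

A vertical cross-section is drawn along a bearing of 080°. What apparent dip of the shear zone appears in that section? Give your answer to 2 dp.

Two edge vectors: BH-101→BH-102 = (343, 243, -163.9), BH-101→BH-103 = (492, -188, -134.8).
Normal n = (BH-101→BH-102) × (BH-101→BH-103) = (-63569.6, -34402.4, -184040).
So ∂z/∂E = −n_x/n_z = −0.34541 and ∂z/∂N = −n_y/n_z = −0.18693.
Unit vector along 080° is (sin 80°, cos 80°) = (0.9848, 0.1736).
Slope in that direction = a·(0.9848) + b·(0.1736) = −0.37262.
Apparent dip = arctan|0.37262| = 20.44° (true dip is 21.4°, so apparent ≤ true as expected).

20.44°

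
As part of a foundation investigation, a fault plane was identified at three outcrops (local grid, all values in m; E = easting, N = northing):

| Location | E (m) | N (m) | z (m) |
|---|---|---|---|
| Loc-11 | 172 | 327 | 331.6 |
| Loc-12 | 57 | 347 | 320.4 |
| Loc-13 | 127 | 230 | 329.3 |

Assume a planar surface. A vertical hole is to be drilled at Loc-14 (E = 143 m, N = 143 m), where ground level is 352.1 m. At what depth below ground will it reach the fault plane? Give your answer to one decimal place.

19.6 m

Two edge vectors: Loc-11→Loc-12 = (-115, 20, -11.2), Loc-11→Loc-13 = (-45, -97, -2.3).
Normal n = (Loc-11→Loc-12) × (Loc-11→Loc-13) = (-1132.4, 239.5, 12055).
So ∂z/∂E = −n_x/n_z = 0.09394 and ∂z/∂N = −n_y/n_z = −0.01987.
Intercept c from Loc-11: 331.6 − 16.16 + 6.50 = 321.94.
At (143, 143): z_contact = 13.43 − 2.84 + 321.94 = 332.53 m.
Depth below ground = 352.1 − 332.53 = 19.6 m.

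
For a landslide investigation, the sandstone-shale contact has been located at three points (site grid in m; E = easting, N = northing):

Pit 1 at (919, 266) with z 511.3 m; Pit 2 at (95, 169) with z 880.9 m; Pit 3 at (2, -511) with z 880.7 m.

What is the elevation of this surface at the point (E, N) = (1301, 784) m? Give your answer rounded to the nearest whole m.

Two edge vectors: Pit 1→Pit 2 = (-824, -97, 369.6), Pit 1→Pit 3 = (-917, -777, 369.4).
Normal n = (Pit 1→Pit 2) × (Pit 1→Pit 3) = (251347.4, -34537.6, 551299).
So ∂z/∂E = −n_x/n_z = −0.45592 and ∂z/∂N = −n_y/n_z = 0.06265.
Intercept c from Pit 1: 511.3 + 418.99 − 16.66 = 913.62.
At (1301, 784): z = −593.1 + 49.1 + 913.62 = 369.6 m.

370 m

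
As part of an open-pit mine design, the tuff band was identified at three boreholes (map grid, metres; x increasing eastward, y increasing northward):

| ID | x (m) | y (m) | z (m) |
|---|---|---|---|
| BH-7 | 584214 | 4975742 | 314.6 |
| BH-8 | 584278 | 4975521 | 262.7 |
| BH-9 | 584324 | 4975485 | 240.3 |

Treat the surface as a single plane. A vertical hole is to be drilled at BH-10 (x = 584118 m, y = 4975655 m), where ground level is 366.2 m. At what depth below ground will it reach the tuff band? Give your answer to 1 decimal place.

24.5 m

Two edge vectors: BH-7→BH-8 = (64, -221, -51.9), BH-7→BH-9 = (110, -257, -74.3).
Normal n = (BH-7→BH-8) × (BH-7→BH-9) = (3082, -953.8, 7862).
So ∂z/∂x = −n_x/n_z = −0.392012211 and ∂z/∂y = −n_y/n_z = 0.121317731.
Intercept c from BH-7: 314.6 + 229019.02 − 603645.73 = −374312.11.
At (584118, 4975655): z_contact = −228981.39 + 603635.17 − 374312.11 = 341.68 m.
Depth below ground = 366.2 − 341.68 = 24.5 m.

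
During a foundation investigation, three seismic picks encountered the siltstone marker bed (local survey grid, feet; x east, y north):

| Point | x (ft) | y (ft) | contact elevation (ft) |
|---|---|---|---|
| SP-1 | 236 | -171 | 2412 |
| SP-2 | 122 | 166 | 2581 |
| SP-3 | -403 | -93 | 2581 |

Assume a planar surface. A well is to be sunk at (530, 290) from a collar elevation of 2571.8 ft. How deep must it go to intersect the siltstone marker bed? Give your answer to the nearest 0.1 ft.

24.0 ft

Let the plane be z = a·x + b·y + c.
SP-2−SP-1: −114a + 337b = 169;  SP-3−SP-1: −639a + 78b = 169.
Solving gives a = −0.21202, b = 0.42976.
Then c = 2412 − a·236 − b·-171 = 2535.53.
At (530, 290): z_contact = −112.37 + 124.63 + 2535.53 = 2547.79 ft.
Depth below ground = 2571.8 − 2547.79 = 24.0 ft.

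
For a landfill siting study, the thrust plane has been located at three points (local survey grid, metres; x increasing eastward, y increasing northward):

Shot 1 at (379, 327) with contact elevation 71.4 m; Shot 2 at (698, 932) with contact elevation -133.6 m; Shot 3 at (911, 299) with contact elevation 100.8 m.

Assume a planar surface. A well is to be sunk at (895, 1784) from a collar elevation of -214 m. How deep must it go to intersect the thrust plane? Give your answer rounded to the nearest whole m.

Two edge vectors: Shot 1→Shot 2 = (319, 605, -205), Shot 1→Shot 3 = (532, -28, 29.4).
Normal n = (Shot 1→Shot 2) × (Shot 1→Shot 3) = (12047, -118438.6, -330792).
So ∂z/∂x = −n_x/n_z = 0.03642 and ∂z/∂y = −n_y/n_z = −0.35805.
Intercept c from Shot 1: 71.4 − 13.80 + 117.08 = 174.68.
At (895, 1784): z_contact = 32.6 − 638.8 + 174.68 = -431.5 m.
Depth below ground = -214 − (-431.5) = 217 m.

217 m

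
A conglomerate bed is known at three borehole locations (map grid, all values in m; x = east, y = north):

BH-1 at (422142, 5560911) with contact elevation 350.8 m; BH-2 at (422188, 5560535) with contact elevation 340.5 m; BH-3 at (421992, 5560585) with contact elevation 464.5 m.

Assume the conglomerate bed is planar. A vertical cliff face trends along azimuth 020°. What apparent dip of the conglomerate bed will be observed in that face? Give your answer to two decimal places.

Let the plane be z = a·x + b·y + c.
BH-2−BH-1: 46a − 376b = −10.3;  BH-3−BH-1: −150a − 326b = 113.7.
Solving gives a = −0.64582, b = −0.05162.
Unit vector along 020° is (sin 20°, cos 20°) = (0.3420, 0.9397).
Slope in that direction = a·(0.3420) + b·(0.9397) = −0.26939.
Apparent dip = arctan|0.26939| = 15.08° (true dip is 32.9°, so apparent ≤ true as expected).

15.08°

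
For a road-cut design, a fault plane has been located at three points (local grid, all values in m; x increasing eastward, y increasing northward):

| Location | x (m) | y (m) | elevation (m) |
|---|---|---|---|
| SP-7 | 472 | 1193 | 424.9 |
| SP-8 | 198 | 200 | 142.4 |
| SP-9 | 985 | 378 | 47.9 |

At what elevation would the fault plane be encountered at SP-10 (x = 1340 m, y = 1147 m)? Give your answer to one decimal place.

238.6 m

Two edge vectors: SP-7→SP-8 = (-274, -993, -282.5), SP-7→SP-9 = (513, -815, -377).
Normal n = (SP-7→SP-8) × (SP-7→SP-9) = (144123.5, -248220.5, 732719).
So ∂z/∂x = −n_x/n_z = −0.196697 and ∂z/∂y = −n_y/n_z = 0.338766.
Intercept c from SP-7: 424.9 + 92.84 − 404.15 = 113.59.
At (1340, 1147): z = −263.6 + 388.6 + 113.59 = 238.6 m.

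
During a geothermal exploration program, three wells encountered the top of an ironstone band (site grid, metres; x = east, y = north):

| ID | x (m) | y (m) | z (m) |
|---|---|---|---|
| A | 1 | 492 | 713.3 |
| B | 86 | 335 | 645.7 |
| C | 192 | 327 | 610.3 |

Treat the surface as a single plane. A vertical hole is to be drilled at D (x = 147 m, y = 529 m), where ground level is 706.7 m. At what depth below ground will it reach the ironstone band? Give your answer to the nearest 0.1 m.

Let the plane be z = a·x + b·y + c.
B−A: 85a − 157b = −67.6;  C−A: 191a − 165b = −103.
Solving gives a = −0.31431, b = 0.26041.
Then c = 713.3 − a·1 − b·492 = 585.49.
At (147, 529): z_contact = −46.20 + 137.75 + 585.49 = 677.05 m.
Depth below ground = 706.7 − 677.05 = 29.7 m.

29.7 m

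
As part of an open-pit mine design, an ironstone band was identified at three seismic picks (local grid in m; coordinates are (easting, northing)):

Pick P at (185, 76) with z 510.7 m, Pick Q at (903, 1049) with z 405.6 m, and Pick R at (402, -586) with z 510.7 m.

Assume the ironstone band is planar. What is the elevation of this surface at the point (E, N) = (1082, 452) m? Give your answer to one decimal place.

Two edge vectors: Pick P→Pick Q = (718, 973, -105.1), Pick P→Pick R = (217, -662, 0).
Normal n = (Pick P→Pick Q) × (Pick P→Pick R) = (-69576.2, -22806.7, -686457).
So ∂z/∂E = −n_x/n_z = −0.101356 and ∂z/∂N = −n_y/n_z = −0.033224.
Intercept c from Pick P: 510.7 + 18.75 + 2.53 = 531.98.
At (1082, 452): z = −109.7 − 15.0 + 531.98 = 407.3 m.

407.3 m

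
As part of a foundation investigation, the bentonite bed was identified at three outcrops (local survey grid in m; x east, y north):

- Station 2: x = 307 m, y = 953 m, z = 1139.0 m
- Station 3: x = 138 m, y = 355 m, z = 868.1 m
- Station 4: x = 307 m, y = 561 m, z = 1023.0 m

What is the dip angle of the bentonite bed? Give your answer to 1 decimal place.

Let the plane be z = a·x + b·y + c.
Station 3−Station 2: −169a − 598b = −270.9;  Station 4−Station 2: 0a − 392b = −116.
Solving gives a = 0.55586, b = 0.29592.
Gradient magnitude |∇z| = √(a² + b²) = √(0.30898 + 0.08757) = 0.62972.
True dip = arctan(0.62972) = 32.2°, dipping toward WSW (azimuth ≈ 242°).

32.2°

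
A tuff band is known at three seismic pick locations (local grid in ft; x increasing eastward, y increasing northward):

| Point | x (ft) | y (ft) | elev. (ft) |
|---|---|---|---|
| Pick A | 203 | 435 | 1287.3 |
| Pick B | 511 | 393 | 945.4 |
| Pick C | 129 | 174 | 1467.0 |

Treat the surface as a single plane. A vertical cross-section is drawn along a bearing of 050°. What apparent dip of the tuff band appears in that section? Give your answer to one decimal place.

48.2°

Two edge vectors: Pick A→Pick B = (308, -42, -341.9), Pick A→Pick C = (-74, -261, 179.7).
Normal n = (Pick A→Pick B) × (Pick A→Pick C) = (-96783.3, -30047, -83496).
So ∂z/∂x = −n_x/n_z = −1.15914 and ∂z/∂y = −n_y/n_z = −0.35986.
Unit vector along 050° is (sin 50°, cos 50°) = (0.7660, 0.6428).
Slope in that direction = a·(0.7660) + b·(0.6428) = −1.11926.
Apparent dip = arctan|1.11926| = 48.2° (true dip is 50.5°, so apparent ≤ true as expected).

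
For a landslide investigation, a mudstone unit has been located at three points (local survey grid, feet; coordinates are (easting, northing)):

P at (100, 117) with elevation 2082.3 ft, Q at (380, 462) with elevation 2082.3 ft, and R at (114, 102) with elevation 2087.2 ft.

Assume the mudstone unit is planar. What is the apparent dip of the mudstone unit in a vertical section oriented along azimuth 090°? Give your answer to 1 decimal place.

10.6°

Two edge vectors: P→Q = (280, 345, 0), P→R = (14, -15, 4.9).
Normal n = (P→Q) × (P→R) = (1690.5, -1372, -9030).
So ∂z/∂E = −n_x/n_z = 0.18721 and ∂z/∂N = −n_y/n_z = −0.15194.
Unit vector along 090° is (sin 90°, cos 90°) = (1.0000, 0.0000).
Slope in that direction = a·(1.0000) + b·(0.0000) = 0.18721.
Apparent dip = arctan|0.18721| = 10.6° (true dip is 13.6°, so apparent ≤ true as expected).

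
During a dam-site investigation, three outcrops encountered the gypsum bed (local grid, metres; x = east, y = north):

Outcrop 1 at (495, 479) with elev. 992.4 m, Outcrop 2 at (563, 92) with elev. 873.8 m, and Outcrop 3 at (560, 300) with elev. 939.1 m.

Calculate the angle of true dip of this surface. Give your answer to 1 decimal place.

17.6°

Let the plane be z = a·x + b·y + c.
Outcrop 2−Outcrop 1: 68a − 387b = −118.6;  Outcrop 3−Outcrop 1: 65a − 179b = −53.3.
Solving gives a = 0.04639, b = 0.31461.
Gradient magnitude |∇z| = √(a² + b²) = √(0.00215 + 0.09898) = 0.31801.
True dip = arctan(0.31801) = 17.6°, dipping toward S (azimuth ≈ 188°).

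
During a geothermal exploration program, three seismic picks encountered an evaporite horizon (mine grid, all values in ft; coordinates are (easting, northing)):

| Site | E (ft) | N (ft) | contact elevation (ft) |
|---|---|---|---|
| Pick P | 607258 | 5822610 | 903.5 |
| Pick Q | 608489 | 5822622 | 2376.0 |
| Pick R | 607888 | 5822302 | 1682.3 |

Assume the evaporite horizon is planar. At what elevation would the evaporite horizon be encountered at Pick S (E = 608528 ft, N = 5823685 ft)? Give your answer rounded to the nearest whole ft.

2337 ft

Two edge vectors: Pick P→Pick Q = (1231, 12, 1472.5), Pick P→Pick R = (630, -308, 778.8).
Normal n = (Pick P→Pick Q) × (Pick P→Pick R) = (462875.6, -31027.8, -386708).
So ∂z/∂E = −n_x/n_z = 1.19696412 and ∂z/∂N = −n_y/n_z = −0.08023573.
Intercept c from Pick P: 903.5 − 726866.04 + 467181.38 = −258781.15.
At (608528, 5823685): z = 728386.2 − 467267.6 − 258781.15 = 2337.4 ft.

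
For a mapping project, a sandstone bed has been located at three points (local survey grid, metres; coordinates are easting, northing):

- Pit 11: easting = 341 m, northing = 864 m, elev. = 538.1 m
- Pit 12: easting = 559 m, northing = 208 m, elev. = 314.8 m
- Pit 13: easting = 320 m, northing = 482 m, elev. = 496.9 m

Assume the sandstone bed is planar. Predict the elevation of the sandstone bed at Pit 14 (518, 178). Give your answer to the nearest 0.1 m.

335.2 m

Let the plane be z = a·easting + b·northing + c.
Pit 12−Pit 11: 218a − 656b = −223.3;  Pit 13−Pit 11: −21a − 382b = −41.2.
Solving gives a = −0.60043, b = 0.14086.
Then c = 538.1 − a·341 − b·864 = 621.14.
At (518, 178): z = −311.0 + 25.1 + 621.14 = 335.2 m.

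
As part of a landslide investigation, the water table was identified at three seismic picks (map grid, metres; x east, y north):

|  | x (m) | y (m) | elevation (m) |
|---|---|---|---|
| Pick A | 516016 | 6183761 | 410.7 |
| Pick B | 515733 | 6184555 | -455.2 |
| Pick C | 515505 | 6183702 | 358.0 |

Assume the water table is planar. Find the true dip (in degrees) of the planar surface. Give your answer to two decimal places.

46.01°

Let the plane be z = a·x + b·y + c.
Pick B−Pick A: −283a + 794b = −865.9;  Pick C−Pick A: −511a − 59b = −52.7.
Solving gives a = 0.21999, b = −1.01214.
Gradient magnitude |∇z| = √(a² + b²) = √(0.04840 + 1.02443) = 1.03578.
True dip = arctan(1.03578) = 46.01°, dipping toward NNW (azimuth ≈ 348°).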